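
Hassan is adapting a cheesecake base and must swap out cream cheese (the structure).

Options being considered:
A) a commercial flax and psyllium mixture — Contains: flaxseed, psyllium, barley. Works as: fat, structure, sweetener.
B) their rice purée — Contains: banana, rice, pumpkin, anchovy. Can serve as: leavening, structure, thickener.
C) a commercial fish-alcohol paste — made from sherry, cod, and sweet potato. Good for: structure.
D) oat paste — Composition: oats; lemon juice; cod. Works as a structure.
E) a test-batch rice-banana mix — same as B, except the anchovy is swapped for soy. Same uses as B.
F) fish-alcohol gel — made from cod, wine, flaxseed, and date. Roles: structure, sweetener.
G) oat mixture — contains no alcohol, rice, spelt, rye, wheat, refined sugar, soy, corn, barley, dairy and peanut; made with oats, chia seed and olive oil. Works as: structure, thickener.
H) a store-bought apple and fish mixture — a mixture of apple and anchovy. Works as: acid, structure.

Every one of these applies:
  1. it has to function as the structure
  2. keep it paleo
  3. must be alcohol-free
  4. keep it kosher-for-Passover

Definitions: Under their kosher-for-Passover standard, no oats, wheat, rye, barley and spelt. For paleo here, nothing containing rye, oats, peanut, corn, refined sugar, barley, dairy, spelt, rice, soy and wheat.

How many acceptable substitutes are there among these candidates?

1

A: has barley, so not kosher-for-Passover; has barley, so not paleo — reject
B: has rice, so not paleo — no
C: has sherry, so not alcohol-free — no
D: has oats, so not kosher-for-Passover; has oats, so not paleo — reject
E: has rice, so not paleo — reject
F: has wine, so not alcohol-free — reject
G: has oats, so not kosher-for-Passover; has oats, so not paleo — reject
H: every rule checks out — OK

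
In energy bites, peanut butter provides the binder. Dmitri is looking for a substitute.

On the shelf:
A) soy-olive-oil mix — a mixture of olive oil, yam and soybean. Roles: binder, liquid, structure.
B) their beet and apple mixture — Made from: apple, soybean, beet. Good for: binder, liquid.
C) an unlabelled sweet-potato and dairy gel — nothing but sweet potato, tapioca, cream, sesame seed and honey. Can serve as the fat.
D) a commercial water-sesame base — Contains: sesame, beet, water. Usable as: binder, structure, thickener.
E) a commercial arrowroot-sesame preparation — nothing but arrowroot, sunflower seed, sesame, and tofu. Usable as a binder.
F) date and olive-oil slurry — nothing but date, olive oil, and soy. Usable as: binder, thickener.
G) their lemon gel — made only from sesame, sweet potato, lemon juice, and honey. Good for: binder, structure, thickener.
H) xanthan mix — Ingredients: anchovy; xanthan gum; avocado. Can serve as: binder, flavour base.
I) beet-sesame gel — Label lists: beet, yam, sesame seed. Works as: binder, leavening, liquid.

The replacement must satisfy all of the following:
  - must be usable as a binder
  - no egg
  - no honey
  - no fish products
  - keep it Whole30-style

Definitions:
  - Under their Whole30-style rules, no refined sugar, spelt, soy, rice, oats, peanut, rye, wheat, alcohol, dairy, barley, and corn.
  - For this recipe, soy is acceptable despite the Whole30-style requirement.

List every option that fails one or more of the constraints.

A: soy is permitted under the Whole30-style carve-out; nothing else excluded — valid
B: soy is permitted under the Whole30-style carve-out; nothing else excluded — OK
C: not usable as a binder; has cream, so not Whole30-style (and 1 more) — no
D: works as a binder, Whole30-style, no egg — keep
E: soy is permitted under the Whole30-style carve-out; nothing else excluded — OK
F: soy is permitted under the Whole30-style carve-out; nothing else excluded — keep
G: has honey, so not honey-free — reject
H: has anchovy, so not fish-free — reject
I: no egg, Whole30-style — valid

C, G, H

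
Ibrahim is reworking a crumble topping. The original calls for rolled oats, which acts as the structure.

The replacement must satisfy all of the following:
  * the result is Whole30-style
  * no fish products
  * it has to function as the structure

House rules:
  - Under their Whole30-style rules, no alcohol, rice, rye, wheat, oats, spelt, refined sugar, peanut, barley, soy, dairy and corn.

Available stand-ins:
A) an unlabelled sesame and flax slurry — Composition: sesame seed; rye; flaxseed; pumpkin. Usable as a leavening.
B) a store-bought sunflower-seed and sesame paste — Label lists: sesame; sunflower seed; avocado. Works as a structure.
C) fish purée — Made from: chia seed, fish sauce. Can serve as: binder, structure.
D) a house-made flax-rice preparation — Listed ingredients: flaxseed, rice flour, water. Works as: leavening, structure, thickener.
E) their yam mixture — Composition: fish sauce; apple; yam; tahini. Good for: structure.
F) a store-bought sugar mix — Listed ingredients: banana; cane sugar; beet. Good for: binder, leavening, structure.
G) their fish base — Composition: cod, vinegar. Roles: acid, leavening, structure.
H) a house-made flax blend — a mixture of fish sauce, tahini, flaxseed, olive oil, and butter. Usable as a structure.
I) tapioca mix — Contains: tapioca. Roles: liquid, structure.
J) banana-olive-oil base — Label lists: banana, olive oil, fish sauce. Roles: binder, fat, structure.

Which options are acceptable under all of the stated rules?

A: not usable as a structure; has rye, so not Whole30-style — reject
B: nothing on the exclusion list — keep
C: has fish sauce, so not fish-free — no
D: has rice flour, so not Whole30-style — no
E: has fish sauce, so not fish-free — out
F: has cane sugar, so not Whole30-style — reject
G: has cod, so not fish-free — reject
H: has butter, so not Whole30-style; has fish sauce, so not fish-free — out
I: no fish, Whole30-style — valid
J: has fish sauce, so not fish-free — out

B, I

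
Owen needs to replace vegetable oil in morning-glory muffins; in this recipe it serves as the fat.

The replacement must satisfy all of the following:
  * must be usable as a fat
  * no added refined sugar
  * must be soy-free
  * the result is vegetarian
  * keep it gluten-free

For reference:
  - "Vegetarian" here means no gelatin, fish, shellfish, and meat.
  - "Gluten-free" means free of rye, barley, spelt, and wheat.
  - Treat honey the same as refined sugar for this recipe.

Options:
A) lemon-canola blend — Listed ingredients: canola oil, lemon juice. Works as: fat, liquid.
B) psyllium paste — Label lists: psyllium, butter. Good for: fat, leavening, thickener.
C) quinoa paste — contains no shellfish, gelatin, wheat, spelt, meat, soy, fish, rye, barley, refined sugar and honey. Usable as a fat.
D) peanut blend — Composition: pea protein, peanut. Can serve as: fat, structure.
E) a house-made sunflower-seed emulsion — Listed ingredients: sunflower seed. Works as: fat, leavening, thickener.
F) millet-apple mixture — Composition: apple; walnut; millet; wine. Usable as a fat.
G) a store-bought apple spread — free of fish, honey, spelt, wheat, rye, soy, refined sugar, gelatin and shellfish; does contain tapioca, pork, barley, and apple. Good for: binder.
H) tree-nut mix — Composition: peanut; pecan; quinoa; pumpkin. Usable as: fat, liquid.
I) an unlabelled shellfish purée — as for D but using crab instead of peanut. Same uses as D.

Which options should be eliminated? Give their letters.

G, I

A: gluten-free, vegetarian — OK
B: only butter and psyllium; none excluded — valid
C: gluten-free, no soy — OK
D: works as a fat, no-added-sugar, vegetarian — valid
E: only sunflower seed; none excluded — valid
F: nothing on the exclusion list — OK
G: not usable as a fat; has pork, so not vegetarian (and 1 more) — no
H: peanut and pecan etc. — none of it excluded — OK
I: has crab, so not vegetarian — no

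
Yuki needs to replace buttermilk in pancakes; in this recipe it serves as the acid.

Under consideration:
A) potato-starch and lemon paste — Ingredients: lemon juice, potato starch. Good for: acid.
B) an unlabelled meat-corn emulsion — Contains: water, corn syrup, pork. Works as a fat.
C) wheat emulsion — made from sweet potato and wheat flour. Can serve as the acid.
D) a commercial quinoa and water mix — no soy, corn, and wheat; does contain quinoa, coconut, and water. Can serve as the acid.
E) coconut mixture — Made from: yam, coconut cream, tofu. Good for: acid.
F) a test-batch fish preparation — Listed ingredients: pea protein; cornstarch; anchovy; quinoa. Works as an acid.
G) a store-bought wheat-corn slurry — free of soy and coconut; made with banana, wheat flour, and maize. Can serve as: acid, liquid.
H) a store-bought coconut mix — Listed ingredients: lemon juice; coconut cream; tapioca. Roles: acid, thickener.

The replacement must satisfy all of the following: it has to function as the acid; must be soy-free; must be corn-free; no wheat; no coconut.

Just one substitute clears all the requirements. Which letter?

A

A: only potato starch and lemon juice; none excluded — valid
B: not usable as an acid; has corn syrup, so not corn-free — reject
C: has wheat flour, so not wheat-free — out
D: has coconut, so not coconut-free — out
E: has coconut cream, so not coconut-free; has tofu, so not soy-free — no
F: has cornstarch, so not corn-free — reject
G: has maize, so not corn-free; has wheat flour, so not wheat-free — reject
H: has coconut cream, so not coconut-free — reject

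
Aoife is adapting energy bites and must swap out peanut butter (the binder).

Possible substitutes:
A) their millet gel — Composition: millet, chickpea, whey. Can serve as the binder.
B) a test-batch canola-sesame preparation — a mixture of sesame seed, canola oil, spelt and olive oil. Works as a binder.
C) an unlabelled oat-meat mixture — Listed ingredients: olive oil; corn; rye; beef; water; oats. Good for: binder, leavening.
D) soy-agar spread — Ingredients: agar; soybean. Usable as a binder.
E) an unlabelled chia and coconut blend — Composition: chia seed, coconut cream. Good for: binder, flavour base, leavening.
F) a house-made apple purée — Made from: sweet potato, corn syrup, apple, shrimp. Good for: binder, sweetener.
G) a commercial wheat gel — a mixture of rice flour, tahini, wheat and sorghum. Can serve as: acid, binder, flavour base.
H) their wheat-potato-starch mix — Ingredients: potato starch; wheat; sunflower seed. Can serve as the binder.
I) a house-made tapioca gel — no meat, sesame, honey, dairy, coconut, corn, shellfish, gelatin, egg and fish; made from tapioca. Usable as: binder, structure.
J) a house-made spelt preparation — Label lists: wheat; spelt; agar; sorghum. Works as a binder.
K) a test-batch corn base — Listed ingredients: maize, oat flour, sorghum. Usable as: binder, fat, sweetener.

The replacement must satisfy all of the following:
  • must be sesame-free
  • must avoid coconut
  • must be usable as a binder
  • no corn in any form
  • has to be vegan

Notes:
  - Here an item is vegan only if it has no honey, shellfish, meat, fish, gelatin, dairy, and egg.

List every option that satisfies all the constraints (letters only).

D, H, I, J

A: has whey, so not vegan — no
B: has sesame seed, so not sesame-free — out
C: has beef, so not vegan; has corn, so not corn-free — no
D: only soybean and agar; none excluded — keep
E: has coconut cream, so not coconut-free — reject
F: has shrimp, so not vegan; has corn syrup, so not corn-free — reject
G: has tahini, so not sesame-free — no
H: only wheat, sunflower seed, and potato starch; none excluded — keep
I: works as a binder, no coconut, no corn — keep
J: all constraints satisfied — valid
K: has maize, so not corn-free — reject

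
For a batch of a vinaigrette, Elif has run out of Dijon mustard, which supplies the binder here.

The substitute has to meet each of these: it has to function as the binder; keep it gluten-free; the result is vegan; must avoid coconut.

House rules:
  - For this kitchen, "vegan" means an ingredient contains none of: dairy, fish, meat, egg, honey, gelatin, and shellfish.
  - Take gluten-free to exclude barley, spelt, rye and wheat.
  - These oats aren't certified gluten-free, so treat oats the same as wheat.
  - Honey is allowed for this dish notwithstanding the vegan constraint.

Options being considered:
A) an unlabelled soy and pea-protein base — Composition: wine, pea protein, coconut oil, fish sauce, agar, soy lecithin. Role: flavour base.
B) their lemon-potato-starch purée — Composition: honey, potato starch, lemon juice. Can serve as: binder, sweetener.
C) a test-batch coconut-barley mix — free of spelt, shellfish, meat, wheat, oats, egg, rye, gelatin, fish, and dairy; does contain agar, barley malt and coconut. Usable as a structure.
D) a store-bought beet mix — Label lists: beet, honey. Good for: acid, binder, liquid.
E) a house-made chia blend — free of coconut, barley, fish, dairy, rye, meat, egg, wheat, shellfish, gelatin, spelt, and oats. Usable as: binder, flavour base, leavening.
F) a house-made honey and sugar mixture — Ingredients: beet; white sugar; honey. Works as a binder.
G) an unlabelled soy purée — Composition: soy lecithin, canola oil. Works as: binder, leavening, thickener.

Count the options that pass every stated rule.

A: not usable as a binder; has fish sauce, so not vegan (and 1 more) — no
B: honey is permitted under the vegan carve-out; nothing else excluded — OK
C: not usable as a binder; has barley malt, so not gluten-free (and 1 more) — reject
D: honey is permitted under the vegan carve-out; nothing else excluded — valid
E: works as a binder, no coconut, gluten-free — keep
F: honey is permitted under the vegan carve-out; nothing else excluded — keep
G: only soy lecithin and canola oil; none excluded — valid

5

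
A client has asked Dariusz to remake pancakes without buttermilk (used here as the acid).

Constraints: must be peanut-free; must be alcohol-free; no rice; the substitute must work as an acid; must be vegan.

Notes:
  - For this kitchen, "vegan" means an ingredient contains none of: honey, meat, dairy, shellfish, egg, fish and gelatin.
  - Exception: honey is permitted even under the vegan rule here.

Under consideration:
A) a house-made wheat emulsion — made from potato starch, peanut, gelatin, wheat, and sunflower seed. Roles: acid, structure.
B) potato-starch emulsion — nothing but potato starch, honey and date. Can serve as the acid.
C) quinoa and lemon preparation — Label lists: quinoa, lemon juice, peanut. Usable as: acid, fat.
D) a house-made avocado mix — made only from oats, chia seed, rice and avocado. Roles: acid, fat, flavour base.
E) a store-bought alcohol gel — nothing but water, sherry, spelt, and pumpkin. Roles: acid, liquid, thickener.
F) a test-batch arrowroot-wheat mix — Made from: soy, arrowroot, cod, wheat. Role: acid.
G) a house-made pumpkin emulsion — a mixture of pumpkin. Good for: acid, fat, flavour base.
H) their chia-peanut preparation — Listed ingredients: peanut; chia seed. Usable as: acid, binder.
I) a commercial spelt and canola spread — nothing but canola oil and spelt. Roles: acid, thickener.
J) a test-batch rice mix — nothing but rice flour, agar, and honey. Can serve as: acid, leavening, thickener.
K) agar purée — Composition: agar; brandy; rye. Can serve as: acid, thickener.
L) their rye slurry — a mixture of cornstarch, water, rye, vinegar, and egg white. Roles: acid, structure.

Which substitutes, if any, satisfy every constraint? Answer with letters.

A: has gelatin, so not vegan; has peanut, so not peanut-free — no
B: honey is permitted under the vegan carve-out; nothing else excluded — OK
C: has peanut, so not peanut-free — out
D: has rice, so not rice-free — reject
E: has sherry, so not alcohol-free — out
F: has cod, so not vegan — reject
G: no rice, no alcohol — OK
H: has peanut, so not peanut-free — no
I: works as an acid, no alcohol, no rice — keep
J: has rice flour, so not rice-free — out
K: has brandy, so not alcohol-free — no
L: has egg white, so not vegan — no

B, G, I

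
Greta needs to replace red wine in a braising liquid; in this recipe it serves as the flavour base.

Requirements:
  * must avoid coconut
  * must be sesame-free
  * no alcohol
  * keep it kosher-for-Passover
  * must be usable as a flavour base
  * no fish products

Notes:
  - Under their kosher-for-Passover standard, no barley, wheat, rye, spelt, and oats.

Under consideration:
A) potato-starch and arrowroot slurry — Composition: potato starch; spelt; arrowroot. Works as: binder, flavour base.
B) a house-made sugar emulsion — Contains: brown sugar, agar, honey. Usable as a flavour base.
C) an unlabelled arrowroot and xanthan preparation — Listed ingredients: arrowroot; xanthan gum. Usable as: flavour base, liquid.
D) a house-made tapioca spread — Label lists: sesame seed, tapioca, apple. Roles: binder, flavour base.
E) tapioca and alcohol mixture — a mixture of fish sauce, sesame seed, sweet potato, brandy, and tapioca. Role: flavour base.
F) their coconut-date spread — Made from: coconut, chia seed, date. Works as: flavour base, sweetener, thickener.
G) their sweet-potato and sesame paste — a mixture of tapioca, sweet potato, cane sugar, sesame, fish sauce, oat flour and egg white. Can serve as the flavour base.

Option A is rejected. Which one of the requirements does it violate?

usable as a flavour base: satisfied
kosher-for-Passover: has spelt — fails
sesame-free: satisfied
alcohol-free: satisfied
coconut-free: satisfied
fish-free: satisfied

kosher-for-Passover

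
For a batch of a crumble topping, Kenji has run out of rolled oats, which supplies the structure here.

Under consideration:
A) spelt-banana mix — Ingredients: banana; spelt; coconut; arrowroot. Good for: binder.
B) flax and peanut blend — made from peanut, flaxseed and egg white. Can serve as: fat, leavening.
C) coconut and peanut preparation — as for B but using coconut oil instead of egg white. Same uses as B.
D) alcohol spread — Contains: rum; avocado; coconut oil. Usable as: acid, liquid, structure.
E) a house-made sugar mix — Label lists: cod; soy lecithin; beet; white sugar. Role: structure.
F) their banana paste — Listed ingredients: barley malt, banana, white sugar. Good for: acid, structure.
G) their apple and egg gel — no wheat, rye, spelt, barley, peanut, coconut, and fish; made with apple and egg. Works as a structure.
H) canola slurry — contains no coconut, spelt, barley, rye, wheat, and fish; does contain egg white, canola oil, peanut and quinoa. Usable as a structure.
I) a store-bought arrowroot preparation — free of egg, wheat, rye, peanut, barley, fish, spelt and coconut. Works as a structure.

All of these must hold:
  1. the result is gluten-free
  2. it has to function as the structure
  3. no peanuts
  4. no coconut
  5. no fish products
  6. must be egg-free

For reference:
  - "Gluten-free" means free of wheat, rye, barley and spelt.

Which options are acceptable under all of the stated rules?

A: not usable as a structure; has spelt, so not gluten-free (and 1 more) — out
B: not usable as a structure; has egg white, so not egg-free (and 1 more) — reject
C: not usable as a structure; has peanut, so not peanut-free (and 1 more) — reject
D: has coconut oil, so not coconut-free — out
E: has cod, so not fish-free — out
F: has barley malt, so not gluten-free — reject
G: has egg, so not egg-free — no
H: has egg white, so not egg-free; has peanut, so not peanut-free — reject
I: works as a structure, gluten-free, no coconut — valid

I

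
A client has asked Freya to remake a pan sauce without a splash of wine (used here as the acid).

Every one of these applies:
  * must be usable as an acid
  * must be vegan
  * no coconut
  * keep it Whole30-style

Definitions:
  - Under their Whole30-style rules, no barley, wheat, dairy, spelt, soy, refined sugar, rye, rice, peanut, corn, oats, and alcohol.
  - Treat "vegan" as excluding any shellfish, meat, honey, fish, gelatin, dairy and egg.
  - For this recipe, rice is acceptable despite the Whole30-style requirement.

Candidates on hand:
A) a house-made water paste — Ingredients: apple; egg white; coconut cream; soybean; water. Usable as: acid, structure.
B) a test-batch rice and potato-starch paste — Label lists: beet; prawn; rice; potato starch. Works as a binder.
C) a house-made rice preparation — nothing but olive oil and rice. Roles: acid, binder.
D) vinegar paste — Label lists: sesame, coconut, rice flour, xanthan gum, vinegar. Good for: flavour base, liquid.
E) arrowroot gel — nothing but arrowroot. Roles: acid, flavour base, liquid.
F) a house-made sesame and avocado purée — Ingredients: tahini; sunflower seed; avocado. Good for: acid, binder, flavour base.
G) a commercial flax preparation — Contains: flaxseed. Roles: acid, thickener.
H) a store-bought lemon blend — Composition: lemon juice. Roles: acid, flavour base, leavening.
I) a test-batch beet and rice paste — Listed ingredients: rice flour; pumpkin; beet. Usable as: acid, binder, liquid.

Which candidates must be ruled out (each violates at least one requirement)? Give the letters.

A, B, D

A: has soybean, so not Whole30-style; has egg white, so not vegan (and 1 more) — reject
B: not usable as an acid; has prawn, so not vegan — no
C: rice is permitted under the Whole30-style carve-out; nothing else excluded — valid
D: not usable as an acid; has coconut, so not coconut-free — reject
E: only arrowroot; none excluded — OK
F: only tahini, avocado, and sunflower seed; none excluded — keep
G: only flaxseed; none excluded — OK
H: works as an acid, vegan, no coconut — valid
I: rice is permitted under the Whole30-style carve-out; nothing else excluded — valid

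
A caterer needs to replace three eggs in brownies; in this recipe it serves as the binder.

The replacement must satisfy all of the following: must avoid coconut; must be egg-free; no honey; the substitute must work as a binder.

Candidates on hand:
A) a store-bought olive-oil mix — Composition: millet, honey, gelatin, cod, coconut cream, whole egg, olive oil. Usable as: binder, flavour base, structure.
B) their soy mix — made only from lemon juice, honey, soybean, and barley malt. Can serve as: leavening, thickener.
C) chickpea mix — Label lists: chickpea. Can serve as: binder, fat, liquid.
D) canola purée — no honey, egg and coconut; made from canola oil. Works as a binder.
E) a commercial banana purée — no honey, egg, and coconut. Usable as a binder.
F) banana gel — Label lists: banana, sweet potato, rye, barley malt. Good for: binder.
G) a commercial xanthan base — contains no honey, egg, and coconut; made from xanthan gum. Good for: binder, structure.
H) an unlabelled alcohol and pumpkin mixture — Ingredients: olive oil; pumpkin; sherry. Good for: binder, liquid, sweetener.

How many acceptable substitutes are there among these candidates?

A: has coconut cream, so not coconut-free; has honey, so not honey-free (and 1 more) — no
B: not usable as a binder; has honey, so not honey-free — no
C: works as a binder, no egg, no honey — valid
D: works as a binder, no honey, no coconut — OK
E: every rule checks out — keep
F: works as a binder, no egg, no coconut — OK
G: works as a binder, no coconut, no honey — keep
H: works as a binder, no honey, no egg — valid

6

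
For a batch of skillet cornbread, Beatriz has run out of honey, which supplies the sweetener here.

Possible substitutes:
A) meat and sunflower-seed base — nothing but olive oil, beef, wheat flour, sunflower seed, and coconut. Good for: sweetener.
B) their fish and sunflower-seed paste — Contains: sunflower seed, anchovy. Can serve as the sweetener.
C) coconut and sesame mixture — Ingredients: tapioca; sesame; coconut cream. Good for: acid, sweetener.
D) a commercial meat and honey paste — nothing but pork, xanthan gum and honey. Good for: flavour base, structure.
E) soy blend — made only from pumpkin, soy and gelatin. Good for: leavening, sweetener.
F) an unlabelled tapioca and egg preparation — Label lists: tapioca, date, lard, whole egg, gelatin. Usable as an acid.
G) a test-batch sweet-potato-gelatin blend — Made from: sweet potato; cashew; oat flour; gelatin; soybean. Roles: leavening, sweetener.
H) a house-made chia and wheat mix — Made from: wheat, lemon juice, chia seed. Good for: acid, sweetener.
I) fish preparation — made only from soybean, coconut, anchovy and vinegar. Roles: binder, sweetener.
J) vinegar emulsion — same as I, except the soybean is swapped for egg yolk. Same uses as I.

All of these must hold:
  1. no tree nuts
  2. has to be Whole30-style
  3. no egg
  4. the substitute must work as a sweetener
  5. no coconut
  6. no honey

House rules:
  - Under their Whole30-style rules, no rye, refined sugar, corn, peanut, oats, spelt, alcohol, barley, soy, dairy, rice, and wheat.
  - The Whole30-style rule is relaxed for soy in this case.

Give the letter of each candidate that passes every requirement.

A: has wheat flour, so not Whole30-style; has coconut, so not coconut-free — no
B: no honey, no coconut — keep
C: has coconut cream, so not coconut-free — no
D: not usable as a sweetener; has honey, so not honey-free — out
E: soy is permitted under the Whole30-style carve-out; nothing else excluded — valid
F: not usable as a sweetener; has whole egg, so not egg-free — out
G: has oat flour, so not Whole30-style; has cashew, so not tree-nut-free — out
H: has wheat, so not Whole30-style — out
I: has coconut, so not coconut-free — reject
J: has coconut, so not coconut-free; has egg yolk, so not egg-free — reject

B, E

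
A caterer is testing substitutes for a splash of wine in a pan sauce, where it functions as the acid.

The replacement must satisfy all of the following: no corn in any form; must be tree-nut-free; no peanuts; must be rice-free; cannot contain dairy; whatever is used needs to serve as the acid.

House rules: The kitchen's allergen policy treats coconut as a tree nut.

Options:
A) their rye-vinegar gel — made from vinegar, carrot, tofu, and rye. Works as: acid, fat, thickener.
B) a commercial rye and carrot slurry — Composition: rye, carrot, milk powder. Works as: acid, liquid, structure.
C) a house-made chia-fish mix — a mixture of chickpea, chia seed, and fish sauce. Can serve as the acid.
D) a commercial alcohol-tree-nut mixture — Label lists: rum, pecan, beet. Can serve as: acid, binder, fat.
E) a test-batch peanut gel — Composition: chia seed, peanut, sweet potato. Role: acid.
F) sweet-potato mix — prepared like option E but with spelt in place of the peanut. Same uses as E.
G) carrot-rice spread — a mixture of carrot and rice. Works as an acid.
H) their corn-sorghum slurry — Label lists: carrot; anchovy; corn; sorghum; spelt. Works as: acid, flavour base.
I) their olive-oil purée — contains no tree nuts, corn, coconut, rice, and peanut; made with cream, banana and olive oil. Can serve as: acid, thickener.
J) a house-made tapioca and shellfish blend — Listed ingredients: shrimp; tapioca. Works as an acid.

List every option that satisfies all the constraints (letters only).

A, C, F, J

A: rye and tofu etc. — none of it excluded — valid
B: has milk powder, so not dairy-free — out
C: every rule checks out — valid
D: has pecan, so not tree-nut-free — no
E: has peanut, so not peanut-free — reject
F: works as an acid, no dairy, no corn — keep
G: has rice, so not rice-free — reject
H: has corn, so not corn-free — reject
I: has cream, so not dairy-free — reject
J: only shrimp and tapioca; none excluded — valid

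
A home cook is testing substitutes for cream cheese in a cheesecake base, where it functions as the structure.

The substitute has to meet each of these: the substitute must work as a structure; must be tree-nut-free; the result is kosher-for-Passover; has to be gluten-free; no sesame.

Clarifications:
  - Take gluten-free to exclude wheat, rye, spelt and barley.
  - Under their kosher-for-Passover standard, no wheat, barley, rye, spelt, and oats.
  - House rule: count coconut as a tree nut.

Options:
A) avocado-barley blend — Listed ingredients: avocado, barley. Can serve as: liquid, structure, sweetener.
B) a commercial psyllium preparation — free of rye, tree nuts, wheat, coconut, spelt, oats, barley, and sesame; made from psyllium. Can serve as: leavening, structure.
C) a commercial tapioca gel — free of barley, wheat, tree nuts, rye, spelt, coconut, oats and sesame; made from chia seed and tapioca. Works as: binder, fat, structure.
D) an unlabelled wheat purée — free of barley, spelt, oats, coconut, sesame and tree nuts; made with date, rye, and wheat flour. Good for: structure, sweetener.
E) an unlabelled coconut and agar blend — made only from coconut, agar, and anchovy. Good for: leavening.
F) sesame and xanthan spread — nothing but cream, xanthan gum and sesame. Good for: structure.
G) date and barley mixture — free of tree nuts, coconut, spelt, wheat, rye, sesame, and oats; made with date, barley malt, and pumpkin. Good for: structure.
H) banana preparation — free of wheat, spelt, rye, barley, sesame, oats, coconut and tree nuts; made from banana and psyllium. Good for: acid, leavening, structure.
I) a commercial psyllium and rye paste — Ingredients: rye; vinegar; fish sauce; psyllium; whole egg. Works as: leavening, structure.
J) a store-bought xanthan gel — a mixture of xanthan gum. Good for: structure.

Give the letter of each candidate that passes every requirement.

B, C, H, J

A: has barley, so not gluten-free; has barley, so not kosher-for-Passover — reject
B: tree-nut-free, kosher-for-Passover — keep
C: every rule checks out — keep
D: has rye, so not gluten-free; has rye, so not kosher-for-Passover — no
E: not usable as a structure; has coconut, so not tree-nut-free — reject
F: has sesame, so not sesame-free — out
G: has barley malt, so not gluten-free; has barley malt, so not kosher-for-Passover — no
H: works as a structure, tree-nut-free, no sesame — keep
I: has rye, so not gluten-free; has rye, so not kosher-for-Passover — reject
J: only xanthan gum; none excluded — keep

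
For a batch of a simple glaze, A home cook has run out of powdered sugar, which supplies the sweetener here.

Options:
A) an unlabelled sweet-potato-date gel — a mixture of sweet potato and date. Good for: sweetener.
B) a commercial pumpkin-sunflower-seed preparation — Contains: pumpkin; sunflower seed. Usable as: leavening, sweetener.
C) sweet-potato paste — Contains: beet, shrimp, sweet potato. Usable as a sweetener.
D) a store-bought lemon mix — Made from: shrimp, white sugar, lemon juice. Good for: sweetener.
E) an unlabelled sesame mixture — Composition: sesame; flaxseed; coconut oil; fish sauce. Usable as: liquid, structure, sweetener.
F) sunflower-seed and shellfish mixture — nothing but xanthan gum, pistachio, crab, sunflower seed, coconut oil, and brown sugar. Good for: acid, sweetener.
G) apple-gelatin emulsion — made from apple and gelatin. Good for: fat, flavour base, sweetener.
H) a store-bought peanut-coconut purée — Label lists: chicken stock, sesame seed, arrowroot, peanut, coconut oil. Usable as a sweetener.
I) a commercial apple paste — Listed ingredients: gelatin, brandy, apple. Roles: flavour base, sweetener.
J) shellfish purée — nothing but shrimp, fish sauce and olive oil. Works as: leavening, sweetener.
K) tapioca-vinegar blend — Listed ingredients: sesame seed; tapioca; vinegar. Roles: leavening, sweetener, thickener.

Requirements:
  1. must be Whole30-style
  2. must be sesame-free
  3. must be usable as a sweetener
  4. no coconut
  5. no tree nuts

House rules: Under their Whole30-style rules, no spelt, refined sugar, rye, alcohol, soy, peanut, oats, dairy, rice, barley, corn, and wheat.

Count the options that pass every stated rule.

A: no tree nuts, no coconut — valid
B: every rule checks out — valid
C: only shrimp, beet and sweet potato; none excluded — OK
D: has white sugar, so not Whole30-style — no
E: has sesame, so not sesame-free; has coconut oil, so not coconut-free — out
F: has brown sugar, so not Whole30-style; has pistachio, so not tree-nut-free (and 1 more) — no
G: only gelatin and apple; none excluded — OK
H: has peanut, so not Whole30-style; has sesame seed, so not sesame-free (and 1 more) — out
I: has brandy, so not Whole30-style — out
J: only fish sauce, shrimp, and olive oil; none excluded — keep
K: has sesame seed, so not sesame-free — reject

5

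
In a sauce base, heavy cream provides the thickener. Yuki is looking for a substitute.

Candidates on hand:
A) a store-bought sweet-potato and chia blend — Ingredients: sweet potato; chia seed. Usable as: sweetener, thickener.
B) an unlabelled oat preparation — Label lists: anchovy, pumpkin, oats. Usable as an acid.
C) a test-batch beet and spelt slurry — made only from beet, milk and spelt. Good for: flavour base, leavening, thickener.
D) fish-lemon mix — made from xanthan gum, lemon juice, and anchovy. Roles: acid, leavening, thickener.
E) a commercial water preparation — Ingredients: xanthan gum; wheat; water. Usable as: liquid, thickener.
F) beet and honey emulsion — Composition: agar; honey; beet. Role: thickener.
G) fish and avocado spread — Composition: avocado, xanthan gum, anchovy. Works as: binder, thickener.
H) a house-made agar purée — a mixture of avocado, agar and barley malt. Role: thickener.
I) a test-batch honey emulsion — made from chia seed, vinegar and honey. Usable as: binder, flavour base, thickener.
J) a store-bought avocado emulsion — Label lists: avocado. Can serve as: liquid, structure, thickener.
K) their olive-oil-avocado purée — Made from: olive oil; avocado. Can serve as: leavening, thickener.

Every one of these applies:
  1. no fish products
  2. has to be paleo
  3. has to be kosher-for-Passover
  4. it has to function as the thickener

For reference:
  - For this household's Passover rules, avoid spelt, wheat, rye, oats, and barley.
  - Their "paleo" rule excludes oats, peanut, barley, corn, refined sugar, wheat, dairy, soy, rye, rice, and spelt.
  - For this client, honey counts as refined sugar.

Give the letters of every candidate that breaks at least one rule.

B, C, D, E, F, G, H, I

A: works as a thickener, paleo, no fish — OK
B: not usable as a thickener; has oats, so not kosher-for-Passover (and 2 more) — no
C: has spelt, so not kosher-for-Passover; has milk, so not paleo — out
D: has anchovy, so not fish-free — reject
E: has wheat, so not kosher-for-Passover; has wheat, so not paleo — no
F: has honey, so not paleo — no
G: has anchovy, so not fish-free — reject
H: has barley malt, so not kosher-for-Passover; has barley malt, so not paleo — out
I: has honey, so not paleo — no
J: works as a thickener, paleo, no fish — valid
K: no fish, paleo — OK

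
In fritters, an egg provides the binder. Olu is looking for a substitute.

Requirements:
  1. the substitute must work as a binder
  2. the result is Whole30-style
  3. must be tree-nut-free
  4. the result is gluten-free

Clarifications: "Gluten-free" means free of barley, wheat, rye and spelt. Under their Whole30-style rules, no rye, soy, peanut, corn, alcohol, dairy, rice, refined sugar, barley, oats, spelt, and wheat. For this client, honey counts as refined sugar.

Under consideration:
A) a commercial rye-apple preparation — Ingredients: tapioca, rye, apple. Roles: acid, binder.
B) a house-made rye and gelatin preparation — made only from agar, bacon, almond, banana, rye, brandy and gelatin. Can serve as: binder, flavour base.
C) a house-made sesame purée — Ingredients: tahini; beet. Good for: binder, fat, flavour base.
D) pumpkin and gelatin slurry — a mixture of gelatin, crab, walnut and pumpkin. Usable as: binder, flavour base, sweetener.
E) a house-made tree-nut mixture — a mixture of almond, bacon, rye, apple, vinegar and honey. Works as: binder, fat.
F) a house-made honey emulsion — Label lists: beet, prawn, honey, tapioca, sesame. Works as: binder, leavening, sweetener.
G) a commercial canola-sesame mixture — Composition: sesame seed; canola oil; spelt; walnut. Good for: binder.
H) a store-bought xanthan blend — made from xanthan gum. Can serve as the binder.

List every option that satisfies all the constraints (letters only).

C, H

A: has rye, so not gluten-free; has rye, so not Whole30-style — no
B: has rye, so not gluten-free; has brandy, so not Whole30-style (and 1 more) — out
C: works as a binder, Whole30-style, gluten-free — keep
D: has walnut, so not tree-nut-free — out
E: has rye, so not gluten-free; has honey, so not Whole30-style (and 1 more) — reject
F: has honey, so not Whole30-style — no
G: has spelt, so not gluten-free; has spelt, so not Whole30-style (and 1 more) — no
H: gluten-free, no tree nuts — keep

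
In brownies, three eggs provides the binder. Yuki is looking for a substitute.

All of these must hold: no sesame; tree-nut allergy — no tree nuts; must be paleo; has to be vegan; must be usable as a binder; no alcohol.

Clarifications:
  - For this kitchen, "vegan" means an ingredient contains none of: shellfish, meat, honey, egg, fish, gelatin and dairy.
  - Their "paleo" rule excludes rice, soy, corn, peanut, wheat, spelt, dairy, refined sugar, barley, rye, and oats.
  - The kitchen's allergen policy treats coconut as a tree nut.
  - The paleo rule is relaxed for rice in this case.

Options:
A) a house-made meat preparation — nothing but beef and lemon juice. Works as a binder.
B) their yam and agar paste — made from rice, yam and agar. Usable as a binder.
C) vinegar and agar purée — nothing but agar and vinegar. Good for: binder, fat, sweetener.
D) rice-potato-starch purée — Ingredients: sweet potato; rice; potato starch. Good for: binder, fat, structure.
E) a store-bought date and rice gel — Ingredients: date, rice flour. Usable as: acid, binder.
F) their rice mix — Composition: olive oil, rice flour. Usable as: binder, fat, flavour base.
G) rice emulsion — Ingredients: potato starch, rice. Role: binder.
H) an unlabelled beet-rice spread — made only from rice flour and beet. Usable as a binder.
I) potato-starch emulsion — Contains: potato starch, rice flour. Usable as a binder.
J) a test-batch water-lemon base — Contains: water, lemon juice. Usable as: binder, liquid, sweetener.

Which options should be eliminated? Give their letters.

A: has beef, so not vegan — reject
B: rice is permitted under the paleo carve-out; nothing else excluded — keep
C: works as a binder, vegan, no sesame — valid
D: rice is permitted under the paleo carve-out; nothing else excluded — OK
E: rice is permitted under the paleo carve-out; nothing else excluded — keep
F: rice is permitted under the paleo carve-out; nothing else excluded — keep
G: rice is permitted under the paleo carve-out; nothing else excluded — OK
H: rice is permitted under the paleo carve-out; nothing else excluded — OK
I: rice is permitted under the paleo carve-out; nothing else excluded — OK
J: all constraints satisfied — OK

A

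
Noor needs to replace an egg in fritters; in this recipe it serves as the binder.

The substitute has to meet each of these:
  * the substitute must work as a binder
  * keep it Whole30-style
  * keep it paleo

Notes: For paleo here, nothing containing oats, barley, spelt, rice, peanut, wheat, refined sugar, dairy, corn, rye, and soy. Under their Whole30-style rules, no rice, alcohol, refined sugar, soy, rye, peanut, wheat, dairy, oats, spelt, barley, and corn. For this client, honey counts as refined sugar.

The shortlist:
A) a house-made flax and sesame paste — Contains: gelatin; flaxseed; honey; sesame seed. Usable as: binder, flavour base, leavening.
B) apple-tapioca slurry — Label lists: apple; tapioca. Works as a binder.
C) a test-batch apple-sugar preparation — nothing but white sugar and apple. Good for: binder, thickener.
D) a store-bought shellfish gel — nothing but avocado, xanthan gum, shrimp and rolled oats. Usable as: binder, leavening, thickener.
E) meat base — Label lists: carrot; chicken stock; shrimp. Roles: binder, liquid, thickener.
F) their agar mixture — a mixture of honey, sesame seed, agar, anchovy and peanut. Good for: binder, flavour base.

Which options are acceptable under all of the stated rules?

B, E

A: has honey, so not paleo; has honey, so not Whole30-style — reject
B: paleo, Whole30-style — OK
C: has white sugar, so not paleo; has white sugar, so not Whole30-style — no
D: has rolled oats, so not paleo; has rolled oats, so not Whole30-style — reject
E: every rule checks out — valid
F: has honey, so not paleo; has honey, so not Whole30-style — no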